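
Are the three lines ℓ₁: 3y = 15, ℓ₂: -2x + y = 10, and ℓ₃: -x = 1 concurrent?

No

Intersecting ℓ₁ and ℓ₂: solving the 2×2 system gives (x, y) = (-5/2, 5).
Substitute into ℓ₃: (-1)(-5/2) + (0)(5) = 5/2.
But ℓ₃ requires 1 ≠ 5/2, so the three lines have no common point.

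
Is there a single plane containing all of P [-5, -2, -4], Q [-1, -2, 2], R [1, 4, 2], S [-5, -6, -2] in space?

A normal to the plane through P, Q, R is n = PQ × PR = (-36, 12, 24).
The plane has equation n·X = 60. For S: n·S = 60.
Equal, so S lies in the plane and all four are coplanar.

Yes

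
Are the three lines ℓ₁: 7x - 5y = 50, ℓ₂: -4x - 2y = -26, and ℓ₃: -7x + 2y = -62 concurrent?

No

Intersecting ℓ₁ and ℓ₂: solving the 2×2 system gives (x, y) = (115/17, -9/17).
Substitute into ℓ₃: (-7)(115/17) + (2)(-9/17) = -823/17.
But ℓ₃ requires -62 ≠ -823/17, so the three lines have no common point.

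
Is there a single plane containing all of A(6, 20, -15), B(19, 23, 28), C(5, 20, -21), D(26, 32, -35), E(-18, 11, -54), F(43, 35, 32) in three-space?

Yes

The plane through A, B, C has normal n = AB × AC = (-18, 35, 3) and equation n·P = 547.
Checking the remaining points: n·D = 547, n·E = 547, n·F = 547.
All equal 547, so all 6 points lie in one plane.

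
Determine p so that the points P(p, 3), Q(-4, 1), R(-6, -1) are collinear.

-2

Collinearity: (P − Q) must be parallel to (R − Q) = (-2, -2).
Cross-multiplying the components: (p − (-4))·(-2) = (2)·(-2).
Solving gives p = -2.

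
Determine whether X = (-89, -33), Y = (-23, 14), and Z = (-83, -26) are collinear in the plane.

No

XY = (66, 47), XZ = (6, 7).
det[XY; XZ] = (66)(7) − (47)(6) = 180.
The determinant is nonzero, so they are not collinear.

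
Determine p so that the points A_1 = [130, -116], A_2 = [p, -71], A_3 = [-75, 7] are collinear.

55

Collinearity: (A_2 − A_1) must be parallel to (A_3 − A_1) = (-205, 123).
Cross-multiplying the components: (p − 130)·(123) = (45)·(-205).
Solving gives p = 55.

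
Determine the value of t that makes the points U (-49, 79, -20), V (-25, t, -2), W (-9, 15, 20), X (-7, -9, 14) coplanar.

Normal to plane UWX: n = (1344, 320, -832); plane equation n·P = -23936.
Requiring n·V = -23936: (320)t + (-31936) = -23936.
So t = 25.

25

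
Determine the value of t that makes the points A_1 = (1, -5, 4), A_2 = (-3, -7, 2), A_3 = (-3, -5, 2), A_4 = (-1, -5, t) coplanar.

Normal to plane A_1A_2A_3: n = (4, 0, -8); plane equation n·P = -28.
Requiring n·A_4 = -28: (-8)t + (-4) = -28.
So t = 3.

3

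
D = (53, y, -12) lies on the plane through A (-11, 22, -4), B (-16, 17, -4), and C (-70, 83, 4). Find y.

-34

Coplanarity requires AB · (AC × AD) = 0.
AB = (-5, -5, 0), AC = (-59, 61, 8); the triple product is linear in y with coefficient 40 and constant term 1360.
Setting it to zero: y = -34.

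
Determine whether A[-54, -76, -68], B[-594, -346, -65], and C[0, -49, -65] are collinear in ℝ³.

No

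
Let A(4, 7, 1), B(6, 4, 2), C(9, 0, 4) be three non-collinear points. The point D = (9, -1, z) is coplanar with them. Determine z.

A normal to the plane is n = AB × AC = (-2, -1, 1).
D lies in the plane iff n · AD = 0.
This gives (1)z + (-3) = 0, so z = 3.

3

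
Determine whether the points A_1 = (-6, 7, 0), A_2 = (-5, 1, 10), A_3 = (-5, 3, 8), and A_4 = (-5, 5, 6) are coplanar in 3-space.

Yes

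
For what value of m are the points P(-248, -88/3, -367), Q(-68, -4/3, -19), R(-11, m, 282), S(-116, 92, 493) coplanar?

Normal to plane PQS: n = (-18144, -108864, 18144); plane equation n·X = 1034208.
Requiring n·R = 1034208: (-108864)m + (5316192) = 1034208.
So m = 118/3.

118/3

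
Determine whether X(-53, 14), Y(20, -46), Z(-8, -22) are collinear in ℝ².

XY = (73, -60), XZ = (45, -36).
If collinear, XZ would be a scalar multiple of XY. But (73)·(-36) ≠ (-60)·(45) (difference 72), so they are not parallel; the points are not collinear.

No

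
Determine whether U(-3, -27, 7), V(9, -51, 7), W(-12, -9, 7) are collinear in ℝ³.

Yes

UV = (12, -24, 0), UW = (-9, 18, 0).
Each component of UW is -3/4 times the corresponding component of UV, so UW = -3/4·UV and the points are collinear.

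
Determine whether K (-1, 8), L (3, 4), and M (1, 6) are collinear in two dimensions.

Yes

KL = (4, -4), KM = (2, -2).
Checking proportionality: KM = 1/2·KL, so the vectors are parallel and the points are collinear.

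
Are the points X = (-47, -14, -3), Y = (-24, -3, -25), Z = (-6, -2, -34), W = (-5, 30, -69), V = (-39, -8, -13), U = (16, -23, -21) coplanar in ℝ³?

Yes

The plane through X, Y, Z has normal n = XY × XZ = (-77, -189, -175) and equation n·P = 6790.
Checking the remaining points: n·W = 6790, n·V = 6790, n·U = 6790.
All equal 6790, so all 6 points lie in one plane.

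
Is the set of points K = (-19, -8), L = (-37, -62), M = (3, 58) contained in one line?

Yes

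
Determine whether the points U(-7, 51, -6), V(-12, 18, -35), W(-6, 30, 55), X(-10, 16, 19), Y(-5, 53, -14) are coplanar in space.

The plane through U, V, W has normal n = UV × UW = (-2622, 276, 138) and equation n·P = 31602.
Checking the remaining points: n·X = 33258, n·Y = 25806.
Since n·X = 33258 ≠ 31602, X is off the plane and the points are not all coplanar.

No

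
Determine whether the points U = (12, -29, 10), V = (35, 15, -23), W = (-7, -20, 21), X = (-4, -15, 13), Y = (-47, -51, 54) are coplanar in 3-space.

The plane through U, V, W has normal n = UV × UW = (781, 374, 1043) and equation n·P = 8956.
Checking the remaining points: n·X = 4825, n·Y = 541.
Since n·X = 4825 ≠ 8956, X is off the plane and the points are not all coplanar.

No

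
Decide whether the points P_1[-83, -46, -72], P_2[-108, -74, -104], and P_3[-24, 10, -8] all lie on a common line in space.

P_1P_2 = (-25, -28, -32), P_1P_3 = (59, 56, 64).
P_1P_2 × P_1P_3 = (0, -288, 252).
The cross product is nonzero, so the points do not lie on one line.

No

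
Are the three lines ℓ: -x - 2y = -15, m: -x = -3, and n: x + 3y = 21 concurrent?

Intersecting ℓ and m: solving the 2×2 system gives (x, y) = (3, 6).
Substitute into n: (1)(3) + (3)(6) = 21.
This equals 21, so (3, 6) lies on all three lines and they are concurrent.

Yes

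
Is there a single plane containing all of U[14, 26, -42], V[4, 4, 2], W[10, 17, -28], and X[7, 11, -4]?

Yes

With U as base: UV = (-10, -22, 44), UW = (-4, -9, 14), UX = (-7, -15, 38).
UW × UX = (-132, 54, -3).
UV · (UW × UX) = 0.
The scalar triple product vanishes, so the four points are coplanar.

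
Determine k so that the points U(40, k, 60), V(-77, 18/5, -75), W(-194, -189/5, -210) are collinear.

Collinearity requires UV × UW = 0; each component is linear in k.
The x-component gives (135)k + (-6075) = 0, so k = 45.
The remaining components then also vanish.

45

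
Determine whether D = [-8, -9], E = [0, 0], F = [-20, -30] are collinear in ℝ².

DE = (8, 9), DF = (-12, -21).
Twice the signed area of △DEF is (8)(-21) − (9)(-12) = -60.
The area is nonzero, so the three points are not collinear.

No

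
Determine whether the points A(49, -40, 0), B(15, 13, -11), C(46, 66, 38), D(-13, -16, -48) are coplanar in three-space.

Yes

The four points are coplanar iff the 3×3 determinant with rows AB, AC, AD is zero.
Rows: (-34, 53, -11), (-3, 106, 38), (-62, 24, -48).
Expanding along the first row: (-34)(-6000) − (53)(2500) + (-11)(6500) = 0.
Zero determinant ⇒ coplanar.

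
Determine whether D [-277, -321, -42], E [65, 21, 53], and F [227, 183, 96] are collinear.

DE = (342, 342, 95), DF = (504, 504, 138).
Comparing components 2 and 3: (342)(138) − (95)(504) = -684 ≠ 0, so DE and DF are not parallel and the points are not collinear.

No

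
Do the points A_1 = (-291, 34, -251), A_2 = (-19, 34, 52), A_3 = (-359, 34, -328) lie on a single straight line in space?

A_1A_2 = (272, 0, 303), A_1A_3 = (-68, 0, -77).
A_1A_2 × A_1A_3 = (0, 340, 0).
The cross product is nonzero, so the points do not lie on one line.

No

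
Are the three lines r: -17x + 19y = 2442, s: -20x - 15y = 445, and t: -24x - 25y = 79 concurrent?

Yes

Intersecting r and s: solving the 2×2 system gives (x, y) = (-71, 65).
Substitute into t: (-24)(-71) + (-25)(65) = 79.
This equals 79, so (-71, 65) lies on all three lines and they are concurrent.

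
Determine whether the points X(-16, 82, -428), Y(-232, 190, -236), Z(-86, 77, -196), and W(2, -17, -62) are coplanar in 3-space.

With X as base: XY = (-216, 108, 192), XZ = (-70, -5, 232), XW = (18, -99, 366).
XZ × XW = (21138, 29796, 7020).
XY · (XZ × XW) = 0.
The scalar triple product vanishes, so the four points are coplanar.

Yes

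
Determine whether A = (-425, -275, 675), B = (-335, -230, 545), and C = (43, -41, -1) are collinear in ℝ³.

AB = (90, 45, -130), AC = (468, 234, -676).
Each component of AC is 26/5 times the corresponding component of AB, so AC = 26/5·AB and the points are collinear.

Yes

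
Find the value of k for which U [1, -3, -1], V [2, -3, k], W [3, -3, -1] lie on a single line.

Direction UW = (2, 0, 0). From the x-coordinate of V, the parameter along the line is τ = (2 − 1)/2 = 1/2.
Then k = (-1) + 1/2·(0) = -1.

-1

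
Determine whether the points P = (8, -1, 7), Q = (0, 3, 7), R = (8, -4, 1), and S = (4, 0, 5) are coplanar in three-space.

Yes

A normal to the plane through P, Q, R is n = PQ × PR = (-24, -48, 24).
The plane has equation n·X = 24. For S: n·S = 24.
Equal, so S lies in the plane and all four are coplanar.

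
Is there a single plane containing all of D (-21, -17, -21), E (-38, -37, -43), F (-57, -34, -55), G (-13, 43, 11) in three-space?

No

A normal to the plane through D, E, F is n = DE × DF = (306, 214, -431).
The plane has equation n·P = -1013. For G: n·G = 483.
483 ≠ -1013, so G is off the plane.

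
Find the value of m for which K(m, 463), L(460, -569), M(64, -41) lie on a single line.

Collinearity: (K − L) must be parallel to (M − L) = (-396, 528).
Cross-multiplying the components: (m − 460)·(528) = (1032)·(-396).
Solving gives m = -314.

-314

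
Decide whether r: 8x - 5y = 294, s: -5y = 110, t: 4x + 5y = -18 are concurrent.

Yes

Intersecting r and s: solving the 2×2 system gives (x, y) = (23, -22).
Substitute into t: (4)(23) + (5)(-22) = -18.
This equals -18, so (23, -22) lies on all three lines and they are concurrent.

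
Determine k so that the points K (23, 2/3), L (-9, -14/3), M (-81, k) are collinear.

-50/3

Collinearity: (M − K) must be parallel to (L − K) = (-32, -16/3).
Cross-multiplying the components: (k − 2/3)·(-32) = (-104)·(-16/3).
Solving gives k = -50/3.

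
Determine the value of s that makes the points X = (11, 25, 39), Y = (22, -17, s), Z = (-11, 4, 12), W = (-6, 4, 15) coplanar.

Normal to plane XZW: n = (-63, -69, 105); plane equation n·P = 1677.
Requiring n·Y = 1677: (105)s + (-213) = 1677.
So s = 18.

18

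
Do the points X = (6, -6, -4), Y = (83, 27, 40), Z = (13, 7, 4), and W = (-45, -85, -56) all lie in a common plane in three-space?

The four points are coplanar iff the 3×3 determinant with rows XY, XZ, XW is zero.
Rows: (77, 33, 44), (7, 13, 8), (-51, -79, -52).
Expanding along the first row: (77)(-44) − (33)(44) + (44)(110) = 0.
Zero determinant ⇒ coplanar.

Yes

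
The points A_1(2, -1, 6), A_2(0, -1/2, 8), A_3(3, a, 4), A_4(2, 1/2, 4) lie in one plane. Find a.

-1/2

Coplanarity ⇔ det[A_1A_2; A_1A_3; A_1A_4] = 0.
Expanding, this is linear in a: (4)a + (2) = 0.
So a = -1/2.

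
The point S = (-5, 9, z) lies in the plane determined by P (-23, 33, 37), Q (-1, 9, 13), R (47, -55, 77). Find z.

61

Coplanarity requires PQ · (PR × PS) = 0.
PQ = (22, -24, -24), PR = (70, -88, 40); the triple product is linear in z with coefficient -256 and constant term 15616.
Setting it to zero: z = 61.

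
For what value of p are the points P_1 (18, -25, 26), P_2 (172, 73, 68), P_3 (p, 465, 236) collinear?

788

Direction P_1P_2 = (154, 98, 42). From the y-coordinate of P_3, the parameter along the line is τ = (465 − (-25))/98 = 5.
Then p = 18 + 5·(154) = 788.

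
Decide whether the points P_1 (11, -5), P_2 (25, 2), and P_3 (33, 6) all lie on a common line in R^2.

P_1P_2 = (14, 7), P_1P_3 = (22, 11).
Twice the signed area of △P_1P_2P_3 is (14)(11) − (7)(22) = 0.
The triangle is degenerate (zero area), so the points are collinear.

Yes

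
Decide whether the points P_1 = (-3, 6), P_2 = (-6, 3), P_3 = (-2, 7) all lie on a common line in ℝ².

Yes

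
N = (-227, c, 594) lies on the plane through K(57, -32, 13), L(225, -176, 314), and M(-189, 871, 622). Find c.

A normal to the plane is n = KL × KM = (-359499, -176358, 116280).
N lies in the plane iff n · KN = 0.
This gives (-176358)c + (164012940) = 0, so c = 930.

930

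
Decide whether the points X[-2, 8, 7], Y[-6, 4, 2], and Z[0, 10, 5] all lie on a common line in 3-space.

XY = (-4, -4, -5), XZ = (2, 2, -2).
Comparing components 2 and 3: (-4)(-2) − (-5)(2) = 18 ≠ 0, so XY and XZ are not parallel and the points are not collinear.

No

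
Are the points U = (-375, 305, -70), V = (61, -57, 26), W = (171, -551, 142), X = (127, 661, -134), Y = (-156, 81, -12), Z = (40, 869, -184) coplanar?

No

The plane through U, V, W has normal n = UV × UW = (5432, -40016, -175564) and equation n·P = -1952400.
Checking the remaining points: n·X = -2235136, n·Y = -1981920, n·Z = -2252848.
Since n·X = -2235136 ≠ -1952400, X is off the plane and the points are not all coplanar.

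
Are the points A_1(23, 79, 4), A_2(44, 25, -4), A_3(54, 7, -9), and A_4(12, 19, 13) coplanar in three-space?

With A_1 as base: A_1A_2 = (21, -54, -8), A_1A_3 = (31, -72, -13), A_1A_4 = (-11, -60, 9).
A_1A_3 × A_1A_4 = (-1428, -136, -2652).
A_1A_2 · (A_1A_3 × A_1A_4) = -1428.
Since -1428 ≠ 0, the four points are not coplanar.

No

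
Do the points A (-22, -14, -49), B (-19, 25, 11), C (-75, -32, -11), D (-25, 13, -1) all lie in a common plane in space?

With A as base: AB = (3, 39, 60), AC = (-53, -18, 38), AD = (-3, 27, 48).
AC × AD = (-1890, 2430, -1485).
AB · (AC × AD) = 0.
The scalar triple product vanishes, so the four points are coplanar.

Yes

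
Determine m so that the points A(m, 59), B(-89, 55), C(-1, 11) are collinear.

The three points are collinear iff det[AB; AC] = 0.
This determinant is linear in m: (44)m + (4268) = 0, so m = -97.

-97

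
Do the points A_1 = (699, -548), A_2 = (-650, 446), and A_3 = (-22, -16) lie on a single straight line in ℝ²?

No

A_1A_2 = (-1349, 994), A_1A_3 = (-721, 532).
Twice the signed area of △A_1A_2A_3 is (-1349)(532) − (994)(-721) = -994.
The area is nonzero, so the three points are not collinear.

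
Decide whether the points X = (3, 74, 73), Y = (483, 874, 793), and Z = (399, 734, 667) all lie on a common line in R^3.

XY = (480, 800, 720), XZ = (396, 660, 594).
Each component of XZ is 33/40 times the corresponding component of XY, so XZ = 33/40·XY and the points are collinear.

Yes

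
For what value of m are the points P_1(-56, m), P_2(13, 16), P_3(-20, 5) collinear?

-7

The three points are collinear iff det[P_1P_2; P_1P_3] = 0.
This determinant is linear in m: (-33)m + (-231) = 0, so m = -7.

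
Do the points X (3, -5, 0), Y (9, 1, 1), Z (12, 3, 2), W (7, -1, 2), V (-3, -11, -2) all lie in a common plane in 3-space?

The plane through X, Y, Z has normal n = XY × XZ = (4, -3, -6) and equation n·P = 27.
Checking the remaining points: n·W = 19, n·V = 33.
Since n·W = 19 ≠ 27, W is off the plane and the points are not all coplanar.

No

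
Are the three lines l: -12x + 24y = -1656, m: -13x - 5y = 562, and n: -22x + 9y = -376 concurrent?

Yes

Intersecting l and m: solving the 2×2 system gives (x, y) = (-14, -76).
Substitute into n: (-22)(-14) + (9)(-76) = -376.
This equals -376, so (-14, -76) lies on all three lines and they are concurrent.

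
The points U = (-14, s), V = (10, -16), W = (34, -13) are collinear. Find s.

-19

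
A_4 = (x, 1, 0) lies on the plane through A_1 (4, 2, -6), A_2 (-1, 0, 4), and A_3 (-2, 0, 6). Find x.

1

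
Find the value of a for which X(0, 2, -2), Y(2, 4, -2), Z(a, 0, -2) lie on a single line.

-2

Collinearity requires XY × XZ = 0; each component is linear in a.
The z-component gives (-2)a + (-4) = 0, so a = -2.
The remaining components then also vanish.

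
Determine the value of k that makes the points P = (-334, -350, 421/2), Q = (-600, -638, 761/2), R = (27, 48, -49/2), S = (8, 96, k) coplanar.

-107/2

Normal to plane PQR: n = (20, -1140, -1900); plane equation n·X = -7630.
Requiring n·S = -7630: (-1900)k + (-109280) = -7630.
So k = -107/2.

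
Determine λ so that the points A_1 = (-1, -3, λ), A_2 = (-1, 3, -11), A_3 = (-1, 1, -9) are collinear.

Collinearity requires A_1A_2 × A_1A_3 = 0; each component is linear in λ.
The x-component gives (-2)λ + (-10) = 0, so λ = -5.
The remaining components then also vanish.

-5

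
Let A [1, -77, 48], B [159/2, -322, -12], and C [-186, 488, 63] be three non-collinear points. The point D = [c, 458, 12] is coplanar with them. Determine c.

A normal to the plane is n = AB × AC = (30225, 20085/2, -2925/2).
D lies in the plane iff n · AD = 0.
This gives (30225)c + (10790325/2) = 0, so c = -357/2.

-357/2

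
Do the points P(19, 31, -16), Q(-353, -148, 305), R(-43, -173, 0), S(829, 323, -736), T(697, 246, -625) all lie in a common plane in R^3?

The plane through P, Q, R has normal n = PQ × PR = (62620, -13950, 64790) and equation n·X = -279310.
Checking the remaining points: n·S = -279310, n·T = -279310.
All equal -279310, so all 5 points lie in one plane.

Yes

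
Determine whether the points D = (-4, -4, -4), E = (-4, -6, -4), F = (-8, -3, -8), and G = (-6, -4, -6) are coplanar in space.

Yes

With D as base: DE = (0, -2, 0), DF = (-4, 1, -4), DG = (-2, 0, -2).
DF × DG = (-2, 0, 2).
DE · (DF × DG) = 0.
The scalar triple product vanishes, so the four points are coplanar.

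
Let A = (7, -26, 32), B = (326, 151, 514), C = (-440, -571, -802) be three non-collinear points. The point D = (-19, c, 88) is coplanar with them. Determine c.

138

Coplanarity requires AB · (AC × AD) = 0.
AB = (319, 177, 482), AC = (-447, -545, -834); the triple product is linear in c with coefficient 50592 and constant term -6981696.
Setting it to zero: c = 138.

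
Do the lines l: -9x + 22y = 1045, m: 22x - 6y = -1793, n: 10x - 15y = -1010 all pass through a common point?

Lines aᵢx + bᵢy = cᵢ with pairwise distinct directions are concurrent exactly when det[aᵢ bᵢ cᵢ] = 0.
Here the determinant is -255.
Nonzero, so no common point exists.

No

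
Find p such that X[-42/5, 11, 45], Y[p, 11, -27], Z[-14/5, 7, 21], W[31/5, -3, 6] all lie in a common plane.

Coplanarity ⇔ det[XY; XZ; XW] = 0.
Expanding, this is linear in p: (-180)p + (-72) = 0.
So p = -2/5.

-2/5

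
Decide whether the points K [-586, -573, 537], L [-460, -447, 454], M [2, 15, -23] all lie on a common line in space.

No

KL = (126, 126, -83), KM = (588, 588, -560).
KL × KM = (-21756, 21756, 0).
The cross product is nonzero, so the points do not lie on one line.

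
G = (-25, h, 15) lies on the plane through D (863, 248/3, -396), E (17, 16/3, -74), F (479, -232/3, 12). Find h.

Coplanarity requires DE · (DF × DG) = 0.
DE = (-846, -232/3, 322), DF = (-384, -160, 408); the triple product is linear in h with coefficient 221520 and constant term 7384000.
Setting it to zero: h = -100/3.

-100/3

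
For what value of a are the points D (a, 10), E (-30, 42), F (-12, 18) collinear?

-6

Collinearity: (D − E) must be parallel to (F − E) = (18, -24).
Cross-multiplying the components: (a − (-30))·(-24) = (-32)·(18).
Solving gives a = -6.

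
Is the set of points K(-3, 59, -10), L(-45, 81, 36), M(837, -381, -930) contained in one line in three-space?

Yes

KL = (-42, 22, 46), KM = (840, -440, -920).
KL × KM = (0, 0, 0).
The cross product vanishes, so the three points are collinear.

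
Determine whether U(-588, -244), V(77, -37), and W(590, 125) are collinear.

UV = (665, 207), UW = (1178, 369).
det[UV; UW] = (665)(369) − (207)(1178) = 1539.
The determinant is nonzero, so they are not collinear.

No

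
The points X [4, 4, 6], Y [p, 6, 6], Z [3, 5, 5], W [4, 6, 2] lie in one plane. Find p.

The points are coplanar iff XY · (XZ × XW) = 0.
Expanding, this is linear in p: (-2)p + (0) = 0.
So p = 0.

0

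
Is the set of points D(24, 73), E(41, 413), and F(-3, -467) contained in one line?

DE = (17, 340), DF = (-27, -540).
Twice the signed area of △DEF is (17)(-540) − (340)(-27) = 0.
The triangle is degenerate (zero area), so the points are collinear.

Yes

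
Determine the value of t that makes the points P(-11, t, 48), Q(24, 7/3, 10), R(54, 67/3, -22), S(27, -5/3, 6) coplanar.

The points are coplanar iff PQ · (PR × PS) = 0.
Expanding, this is linear in t: (-24)t + (-384) = 0.
So t = -16.

-16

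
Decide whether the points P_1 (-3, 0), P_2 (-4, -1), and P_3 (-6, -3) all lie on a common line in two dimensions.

Yes

P_1P_2 = (-1, -1), P_1P_3 = (-3, -3).
Checking proportionality: P_1P_3 = 3·P_1P_2, so the vectors are parallel and the points are collinear.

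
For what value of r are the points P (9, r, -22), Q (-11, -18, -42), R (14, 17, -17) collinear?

10

Collinearity requires PQ × PR = 0; each component is linear in r.
The x-component gives (-25)r + (250) = 0, so r = 10.
The remaining components then also vanish.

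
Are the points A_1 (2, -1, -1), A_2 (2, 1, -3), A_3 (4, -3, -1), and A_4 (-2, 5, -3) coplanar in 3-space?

Yes

A normal to the plane through A_1, A_2, A_3 is n = A_1A_2 × A_1A_3 = (-4, -4, -4).
The plane has equation n·P = 0. For A_4: n·A_4 = 0.
Equal, so A_4 lies in the plane and all four are coplanar.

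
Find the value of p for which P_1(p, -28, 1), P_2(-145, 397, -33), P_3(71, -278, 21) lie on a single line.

Direction P_2P_3 = (216, -675, 54). From the y-coordinate of P_1, the parameter along the line is τ = (-28 − 397)/(-675) = 17/27.
Then p = (-145) + 17/27·(216) = -9.

-9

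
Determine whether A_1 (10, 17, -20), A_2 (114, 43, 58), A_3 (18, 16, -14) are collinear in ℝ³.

No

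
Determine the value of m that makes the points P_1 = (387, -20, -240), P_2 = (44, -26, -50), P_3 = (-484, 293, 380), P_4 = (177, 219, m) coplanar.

-22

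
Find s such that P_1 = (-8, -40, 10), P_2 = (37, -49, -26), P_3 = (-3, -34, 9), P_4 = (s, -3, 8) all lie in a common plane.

17

Normal to plane P_1P_2P_3: n = (225, -135, 315); plane equation n·P = 6750.
Requiring n·P_4 = 6750: (225)s + (2925) = 6750.
So s = 17.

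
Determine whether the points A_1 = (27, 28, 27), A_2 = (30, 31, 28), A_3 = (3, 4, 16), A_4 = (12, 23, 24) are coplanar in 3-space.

A normal to the plane through A_1, A_2, A_3 is n = A_1A_2 × A_1A_3 = (-9, 9, 0).
The plane has equation n·P = 9. For A_4: n·A_4 = 99.
99 ≠ 9, so A_4 is off the plane.

No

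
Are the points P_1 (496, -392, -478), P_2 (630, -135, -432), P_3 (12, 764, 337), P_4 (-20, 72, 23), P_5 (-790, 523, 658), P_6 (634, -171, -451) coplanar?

The plane through P_1, P_2, P_3 has normal n = P_1P_2 × P_1P_3 = (156279, -131474, 279292) and equation n·P = -4449384.
Checking the remaining points: n·P_4 = -6167992, n·P_5 = -8447176, n·P_6 = -4397752.
Since n·P_4 = -6167992 ≠ -4449384, P_4 is off the plane and the points are not all coplanar.

No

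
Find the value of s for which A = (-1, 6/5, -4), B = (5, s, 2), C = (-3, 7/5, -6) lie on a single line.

Collinearity requires AB × AC = 0; each component is linear in s.
The x-component gives (-2)s + (6/5) = 0, so s = 3/5.
The remaining components then also vanish.

3/5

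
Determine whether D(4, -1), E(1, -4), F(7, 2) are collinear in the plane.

Yes

DE = (-3, -3), DF = (3, 3).
Checking proportionality: DF = -1·DE, so the vectors are parallel and the points are collinear.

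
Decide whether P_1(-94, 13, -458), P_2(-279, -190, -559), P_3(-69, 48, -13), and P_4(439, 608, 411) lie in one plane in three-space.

Yes

The four points are coplanar iff the 3×3 determinant with rows P_1P_2, P_1P_3, P_1P_4 is zero.
Rows: (-185, -203, -101), (25, 35, 445), (533, 595, 869).
Expanding along the first row: (-185)(-234360) − (-203)(-215460) + (-101)(-3780) = 0.
Zero determinant ⇒ coplanar.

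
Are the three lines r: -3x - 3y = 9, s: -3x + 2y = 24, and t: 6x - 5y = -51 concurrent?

Lines aᵢx + bᵢy = cᵢ with pairwise distinct directions are concurrent exactly when det[aᵢ bᵢ cᵢ] = 0.
Here the determinant is 0.
It vanishes, so the lines are concurrent at (-6, 3).

Yes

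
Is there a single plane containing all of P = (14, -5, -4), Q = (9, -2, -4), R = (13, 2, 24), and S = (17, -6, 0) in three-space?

No

A normal to the plane through P, Q, R is n = PQ × PR = (84, 140, -32).
The plane has equation n·X = 604. For S: n·S = 588.
588 ≠ 604, so S is off the plane.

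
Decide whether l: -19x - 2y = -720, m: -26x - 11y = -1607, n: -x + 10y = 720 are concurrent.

No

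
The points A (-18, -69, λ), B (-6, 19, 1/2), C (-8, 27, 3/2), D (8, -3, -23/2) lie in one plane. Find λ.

Coplanarity ⇔ det[AB; AC; AD] = 0.
Expanding, this is linear in λ: (68)λ + (-1802) = 0.
So λ = 53/2.

53/2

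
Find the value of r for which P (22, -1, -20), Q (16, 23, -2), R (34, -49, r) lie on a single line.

Direction PQ = (-6, 24, 18). From the x-coordinate of R, the parameter along the line is τ = (34 − 22)/(-6) = -2.
Then r = (-20) + (-2)·(18) = -56.

-56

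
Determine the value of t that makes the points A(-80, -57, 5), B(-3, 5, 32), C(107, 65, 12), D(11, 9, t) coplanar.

22

Normal to plane ABC: n = (-2860, 4510, -2200); plane equation n·P = -39270.
Requiring n·D = -39270: (-2200)t + (9130) = -39270.
So t = 22.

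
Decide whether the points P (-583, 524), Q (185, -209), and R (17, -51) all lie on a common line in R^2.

PQ = (768, -733), PR = (600, -575).
det[PQ; PR] = (768)(-575) − (-733)(600) = -1800.
The determinant is nonzero, so they are not collinear.

No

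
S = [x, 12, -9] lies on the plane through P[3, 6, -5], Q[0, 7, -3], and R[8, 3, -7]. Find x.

1

Coplanarity requires PQ · (PR × PS) = 0.
PQ = (-3, 1, 2), PR = (5, -3, -2); the triple product is linear in x with coefficient 4 and constant term -4.
Setting it to zero: x = 1.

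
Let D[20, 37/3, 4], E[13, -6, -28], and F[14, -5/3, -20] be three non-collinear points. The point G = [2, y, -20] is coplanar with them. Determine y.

A normal to the plane is n = DE × DF = (-8, 24, -12).
G lies in the plane iff n · DG = 0.
This gives (24)y + (136) = 0, so y = -17/3.

-17/3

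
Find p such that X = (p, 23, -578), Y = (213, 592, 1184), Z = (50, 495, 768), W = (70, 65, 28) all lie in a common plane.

-287

The points are coplanar iff XY · (XZ × XW) = 0.
Expanding, this is linear in p: (107100)p + (30737700) = 0.
So p = -287.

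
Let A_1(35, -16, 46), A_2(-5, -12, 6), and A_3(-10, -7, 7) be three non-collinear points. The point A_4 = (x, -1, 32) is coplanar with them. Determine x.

5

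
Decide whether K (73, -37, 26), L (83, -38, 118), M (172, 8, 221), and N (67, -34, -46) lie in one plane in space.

No

The four points are coplanar iff the 3×3 determinant with rows KL, KM, KN is zero.
Rows: (10, -1, 92), (99, 45, 195), (-6, 3, -72).
Expanding along the first row: (10)(-3825) − (-1)(-5958) + (92)(567) = 7956.
Nonzero ⇒ not coplanar.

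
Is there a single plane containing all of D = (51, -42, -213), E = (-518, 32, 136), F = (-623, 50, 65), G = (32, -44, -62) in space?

A normal to the plane through D, E, F is n = DE × DF = (-11536, -77044, -2472).
The plane has equation n·P = 3174048. For G: n·G = 3174048.
Equal, so G lies in the plane and all four are coplanar.

Yes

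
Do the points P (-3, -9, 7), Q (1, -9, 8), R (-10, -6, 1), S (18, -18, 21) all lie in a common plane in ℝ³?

No

A normal to the plane through P, Q, R is n = PQ × PR = (-3, 17, 12).
The plane has equation n·X = -60. For S: n·S = -108.
-108 ≠ -60, so S is off the plane.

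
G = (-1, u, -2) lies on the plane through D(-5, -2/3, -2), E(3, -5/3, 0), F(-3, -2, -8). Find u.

-4/3

The plane through D, E, F has equation (26/3)x + 52y − (26/3)z = -182/3.
Substituting G: (52)u + (26/3) = -182/3, so u = -4/3.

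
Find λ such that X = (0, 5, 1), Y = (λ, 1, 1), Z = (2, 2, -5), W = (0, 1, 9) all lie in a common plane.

Normal to plane XZW: n = (-48, -16, -8); plane equation n·P = -88.
Requiring n·Y = -88: (-48)λ + (-24) = -88.
So λ = 4/3.

4/3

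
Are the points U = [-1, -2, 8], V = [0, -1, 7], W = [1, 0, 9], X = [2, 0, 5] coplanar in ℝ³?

No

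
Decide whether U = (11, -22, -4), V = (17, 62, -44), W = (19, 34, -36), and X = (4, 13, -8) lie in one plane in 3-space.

Yes

The four points are coplanar iff the 3×3 determinant with rows UV, UW, UX is zero.
Rows: (6, 84, -40), (8, 56, -32), (-7, 35, -4).
Expanding along the first row: (6)(896) − (84)(-256) + (-40)(672) = 0.
Zero determinant ⇒ coplanar.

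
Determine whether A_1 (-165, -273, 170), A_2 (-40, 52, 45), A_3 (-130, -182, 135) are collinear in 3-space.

Yes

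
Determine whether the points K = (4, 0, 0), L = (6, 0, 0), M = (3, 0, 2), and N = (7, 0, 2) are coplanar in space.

The four points are coplanar iff the 3×3 determinant with rows KL, KM, KN is zero.
Rows: (2, 0, 0), (-1, 0, 2), (3, 0, 2).
Expanding along the first row: (2)(0) − (0)(-8) + (0)(0) = 0.
Zero determinant ⇒ coplanar.

Yes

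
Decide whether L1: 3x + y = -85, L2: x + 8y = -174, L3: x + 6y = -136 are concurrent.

Yes

Intersecting L1 and L2: solving the 2×2 system gives (x, y) = (-22, -19).
Substitute into L3: (1)(-22) + (6)(-19) = -136.
This equals -136, so (-22, -19) lies on all three lines and they are concurrent.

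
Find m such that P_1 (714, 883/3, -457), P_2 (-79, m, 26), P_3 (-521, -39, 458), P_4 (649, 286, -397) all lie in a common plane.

Normal to plane P_1P_3P_4: n = (-12375, 14625, -11375); plane equation n·P = 667250.
Requiring n·P_2 = 667250: (14625)m + (681875) = 667250.
So m = -1.

-1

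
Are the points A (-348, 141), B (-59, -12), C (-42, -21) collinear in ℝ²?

AB = (289, -153), AC = (306, -162).
det[AB; AC] = (289)(-162) − (-153)(306) = 0.
The determinant is zero, so the points are collinear.

Yes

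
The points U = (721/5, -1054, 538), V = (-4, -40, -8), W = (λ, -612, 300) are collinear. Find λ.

398/5

Direction UV = (-741/5, 1014, -546). From the y-coordinate of W, the parameter along the line is τ = (-612 − (-1054))/1014 = 17/39.
Then λ = 721/5 + 17/39·(-741/5) = 398/5.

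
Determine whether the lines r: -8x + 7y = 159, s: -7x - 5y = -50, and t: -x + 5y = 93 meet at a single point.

No

Intersecting r and s: solving the 2×2 system gives (x, y) = (-5, 17).
Substitute into t: (-1)(-5) + (5)(17) = 90.
But t requires 93 ≠ 90, so the three lines have no common point.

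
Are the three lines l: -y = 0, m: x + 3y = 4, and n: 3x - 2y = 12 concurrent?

Intersecting l and m: solving the 2×2 system gives (x, y) = (4, 0).
Substitute into n: (3)(4) + (-2)(0) = 12.
This equals 12, so (4, 0) lies on all three lines and they are concurrent.

Yes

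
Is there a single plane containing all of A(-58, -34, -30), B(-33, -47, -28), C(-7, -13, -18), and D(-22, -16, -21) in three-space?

Yes

The four points are coplanar iff the 3×3 determinant with rows AB, AC, AD is zero.
Rows: (25, -13, 2), (51, 21, 12), (36, 18, 9).
Expanding along the first row: (25)(-27) − (-13)(27) + (2)(162) = 0.
Zero determinant ⇒ coplanar.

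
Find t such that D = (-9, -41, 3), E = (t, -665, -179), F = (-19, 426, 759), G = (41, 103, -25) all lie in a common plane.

-164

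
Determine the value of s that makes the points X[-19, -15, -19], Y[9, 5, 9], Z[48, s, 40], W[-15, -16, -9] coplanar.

38

Normal to plane XYW: n = (228, -168, -108); plane equation n·P = 240.
Requiring n·Z = 240: (-168)s + (6624) = 240.
So s = 38.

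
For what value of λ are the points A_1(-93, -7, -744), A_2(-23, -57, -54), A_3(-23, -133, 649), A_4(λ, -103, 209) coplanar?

-73

Normal to plane A_1A_2A_3: n = (17290, -49210, -5320); plane equation n·P = 2694580.
Requiring n·A_4 = 2694580: (17290)λ + (3956750) = 2694580.
So λ = -73.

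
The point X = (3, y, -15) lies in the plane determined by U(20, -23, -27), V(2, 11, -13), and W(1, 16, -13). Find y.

14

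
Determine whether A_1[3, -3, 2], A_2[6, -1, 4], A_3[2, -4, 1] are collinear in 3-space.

A_1A_2 = (3, 2, 2), A_1A_3 = (-1, -1, -1).
A_1A_2 × A_1A_3 = (0, 1, -1).
The cross product is nonzero, so the points do not lie on one line.

No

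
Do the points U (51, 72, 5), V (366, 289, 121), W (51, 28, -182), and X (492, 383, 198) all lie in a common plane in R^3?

The four points are coplanar iff the 3×3 determinant with rows UV, UW, UX is zero.
Rows: (315, 217, 116), (0, -44, -187), (441, 311, 193).
Expanding along the first row: (315)(49665) − (217)(82467) + (116)(19404) = 0.
Zero determinant ⇒ coplanar.

Yes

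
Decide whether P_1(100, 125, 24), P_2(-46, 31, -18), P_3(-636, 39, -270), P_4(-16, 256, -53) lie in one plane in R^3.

Yes

A normal to the plane through P_1, P_2, P_3 is n = P_1P_2 × P_1P_3 = (24024, -12012, -56628).
The plane has equation n·P = -458172. For P_4: n·P_4 = -458172.
Equal, so P_4 lies in the plane and all four are coplanar.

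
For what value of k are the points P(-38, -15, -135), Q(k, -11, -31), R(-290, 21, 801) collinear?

Direction PR = (-252, 36, 936). From the y-coordinate of Q, the parameter along the line is τ = (-11 − (-15))/36 = 1/9.
Then k = (-38) + 1/9·(-252) = -66.

-66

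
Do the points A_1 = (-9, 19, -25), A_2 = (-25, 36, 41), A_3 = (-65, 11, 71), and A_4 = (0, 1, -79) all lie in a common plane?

Yes

The four points are coplanar iff the 3×3 determinant with rows A_1A_2, A_1A_3, A_1A_4 is zero.
Rows: (-16, 17, 66), (-56, -8, 96), (9, -18, -54).
Expanding along the first row: (-16)(2160) − (17)(2160) + (66)(1080) = 0.
Zero determinant ⇒ coplanar.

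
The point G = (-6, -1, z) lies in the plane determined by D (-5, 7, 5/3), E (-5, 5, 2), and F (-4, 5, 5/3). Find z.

10/3

The plane through D, E, F has equation (2/3)x + (1/3)y + 2z = 7/3.
Substituting G: (2)z + (-13/3) = 7/3, so z = 10/3.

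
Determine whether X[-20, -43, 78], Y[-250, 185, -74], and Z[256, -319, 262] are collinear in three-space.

XY = (-230, 228, -152), XZ = (276, -276, 184).
XY × XZ = (0, 368, 552).
The cross product is nonzero, so the points do not lie on one line.

No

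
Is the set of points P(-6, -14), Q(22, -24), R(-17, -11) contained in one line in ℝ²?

No

PQ = (28, -10), PR = (-11, 3).
det[PQ; PR] = (28)(3) − (-10)(-11) = -26.
The determinant is nonzero, so they are not collinear.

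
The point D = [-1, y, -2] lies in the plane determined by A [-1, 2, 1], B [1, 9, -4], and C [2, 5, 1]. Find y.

A normal to the plane is n = AB × AC = (15, -15, -15).
D lies in the plane iff n · AD = 0.
This gives (-15)y + (75) = 0, so y = 5.

5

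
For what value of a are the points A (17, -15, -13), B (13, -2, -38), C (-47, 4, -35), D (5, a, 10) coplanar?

Normal to plane ABC: n = (189, 1512, 756); plane equation n·P = -29295.
Requiring n·D = -29295: (1512)a + (8505) = -29295.
So a = -25.

-25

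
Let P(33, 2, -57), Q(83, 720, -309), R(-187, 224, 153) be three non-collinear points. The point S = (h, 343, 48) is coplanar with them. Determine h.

-127

The plane through P, Q, R has equation 206724x + 44940y + 169060z = -2724648.
Substituting S: (206724)h + (23529300) = -2724648, so h = -127.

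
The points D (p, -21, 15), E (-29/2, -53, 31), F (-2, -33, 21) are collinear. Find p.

11/2

Collinearity requires DE × DF = 0; each component is linear in p.
The y-component gives (-10)p + (55) = 0, so p = 11/2.
The remaining components then also vanish.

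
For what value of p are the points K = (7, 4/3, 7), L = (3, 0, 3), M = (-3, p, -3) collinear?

Direction KL = (-4, -4/3, -4). From the x-coordinate of M, the parameter along the line is τ = (-3 − 7)/(-4) = 5/2.
Then p = 4/3 + 5/2·(-4/3) = -2.

-2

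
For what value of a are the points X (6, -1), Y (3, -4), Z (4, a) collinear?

-3

The three points are collinear iff det[XY; XZ] = 0.
This determinant is linear in a: (-3)a + (-9) = 0, so a = -3.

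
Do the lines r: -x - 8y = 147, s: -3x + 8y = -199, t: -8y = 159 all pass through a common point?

No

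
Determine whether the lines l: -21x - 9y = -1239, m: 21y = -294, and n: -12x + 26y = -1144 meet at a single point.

Yes

The three lines meet at one point iff the augmented coefficient matrix [aᵢ bᵢ cᵢ] has rank < 3, i.e. its determinant vanishes.
Here the determinant is 0.
It vanishes, so the lines are concurrent at (65, -14).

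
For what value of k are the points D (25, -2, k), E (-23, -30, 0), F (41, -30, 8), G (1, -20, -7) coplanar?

The points are coplanar iff DE · (DF × DG) = 0.
Expanding, this is linear in k: (-640)k + (-14080) = 0.
So k = -22.

-22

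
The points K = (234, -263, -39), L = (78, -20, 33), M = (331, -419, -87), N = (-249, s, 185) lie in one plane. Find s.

491

Normal to plane KLM: n = (-432, -504, 765); plane equation n·P = 1629.
Requiring n·N = 1629: (-504)s + (249093) = 1629.
So s = 491.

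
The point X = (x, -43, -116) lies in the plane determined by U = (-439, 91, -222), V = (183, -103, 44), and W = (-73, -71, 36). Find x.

323

Coplanarity requires UV · (UW × UX) = 0.
UV = (622, -194, 266), UW = (366, -162, 258); the triple product is linear in x with coefficient -6960 and constant term 2248080.
Setting it to zero: x = 323.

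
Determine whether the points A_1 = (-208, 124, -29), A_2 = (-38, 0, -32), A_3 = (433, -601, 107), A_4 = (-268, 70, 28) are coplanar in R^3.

Yes

A normal to the plane through A_1, A_2, A_3 is n = A_1A_2 × A_1A_3 = (-19039, -25043, -43766).
The plane has equation n·P = 2123994. For A_4: n·A_4 = 2123994.
Equal, so A_4 lies in the plane and all four are coplanar.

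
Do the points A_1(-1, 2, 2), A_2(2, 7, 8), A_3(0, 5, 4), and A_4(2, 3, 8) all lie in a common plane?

Yes

A normal to the plane through A_1, A_2, A_3 is n = A_1A_2 × A_1A_3 = (-8, 0, 4).
The plane has equation n·P = 16. For A_4: n·A_4 = 16.
Equal, so A_4 lies in the plane and all four are coplanar.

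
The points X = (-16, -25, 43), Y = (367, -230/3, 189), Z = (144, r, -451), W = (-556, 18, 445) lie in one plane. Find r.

The points are coplanar iff XY · (XZ × XW) = 0.
Expanding, this is linear in r: (232806)r + (4500916) = 0.
So r = -58/3.

-58/3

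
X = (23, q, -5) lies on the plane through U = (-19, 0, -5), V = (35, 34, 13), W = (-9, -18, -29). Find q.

14

A normal to the plane is n = UV × UW = (-492, 1476, -1312).
X lies in the plane iff n · UX = 0.
This gives (1476)q + (-20664) = 0, so q = 14.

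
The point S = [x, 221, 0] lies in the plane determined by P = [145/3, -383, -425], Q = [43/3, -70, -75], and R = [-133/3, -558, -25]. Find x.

Coplanarity requires PQ · (PR × PS) = 0.
PQ = (-34, 313, 350), PR = (-278/3, -175, 400); the triple product is linear in x with coefficient 186450 and constant term -5531350.
Setting it to zero: x = 89/3.

89/3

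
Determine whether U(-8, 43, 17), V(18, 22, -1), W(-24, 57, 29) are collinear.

UV = (26, -21, -18), UW = (-16, 14, 12).
UV × UW = (0, -24, 28).
The cross product is nonzero, so the points do not lie on one line.

No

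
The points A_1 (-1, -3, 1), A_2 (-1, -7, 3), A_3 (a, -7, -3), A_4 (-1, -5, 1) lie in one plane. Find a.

-1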